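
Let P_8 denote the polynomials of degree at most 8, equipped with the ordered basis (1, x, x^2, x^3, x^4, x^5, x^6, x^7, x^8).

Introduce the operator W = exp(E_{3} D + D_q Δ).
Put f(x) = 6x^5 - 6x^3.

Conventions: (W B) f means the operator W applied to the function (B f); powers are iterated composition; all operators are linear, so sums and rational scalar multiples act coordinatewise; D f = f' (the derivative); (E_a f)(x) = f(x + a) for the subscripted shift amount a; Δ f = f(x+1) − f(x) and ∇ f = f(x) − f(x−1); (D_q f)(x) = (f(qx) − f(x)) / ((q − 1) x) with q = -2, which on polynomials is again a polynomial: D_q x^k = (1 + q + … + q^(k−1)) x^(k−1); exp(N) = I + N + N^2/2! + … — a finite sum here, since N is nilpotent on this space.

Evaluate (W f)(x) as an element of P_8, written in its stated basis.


order-1 term: 30x^4 + 210x^3 + 1782x^2 + 3090x + 2280
order-2 term: 60x^3 + 1035x^2 + 4887x + 13503
order-3 term: 60x^2 + 990x + 4989
order-4 term: 30x + 735/2
order-5 term: 6
the series for exp(E_{3} D + D_q Δ) f terminates at order 5
exp(E_{3} D + D_q Δ) f = 6x^5 + 30x^4 + 264x^3 + 2877x^2 + 8997x + 42291/2

the image equals g(x) = 6x^5 + 30x^4 + 264x^3 + 2877x^2 + 8997x + 42291/2


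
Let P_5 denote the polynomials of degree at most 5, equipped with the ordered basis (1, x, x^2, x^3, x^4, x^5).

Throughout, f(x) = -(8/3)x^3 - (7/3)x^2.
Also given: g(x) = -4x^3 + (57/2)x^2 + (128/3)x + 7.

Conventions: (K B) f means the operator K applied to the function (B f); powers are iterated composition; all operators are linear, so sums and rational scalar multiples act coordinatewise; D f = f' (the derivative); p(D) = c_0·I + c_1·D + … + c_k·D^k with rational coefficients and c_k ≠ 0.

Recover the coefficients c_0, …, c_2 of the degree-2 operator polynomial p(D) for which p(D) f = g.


D^0 f = -(8/3)x^3 - (7/3)x^2
D^1 f = -8x^2 - (14/3)x
D^2 f = -16x - 14/3
matching coefficients of g against c_0 f + c_1 Df + … from the top degree down determines the c_i
solution: c_0 = 3/2, c_1 = -4, c_2 = -3/2

p(D) = (3/2)·I − 4·D − (3/2)·D^2, i.e. c_0 = 3/2, c_1 = -4, c_2 = -3/2


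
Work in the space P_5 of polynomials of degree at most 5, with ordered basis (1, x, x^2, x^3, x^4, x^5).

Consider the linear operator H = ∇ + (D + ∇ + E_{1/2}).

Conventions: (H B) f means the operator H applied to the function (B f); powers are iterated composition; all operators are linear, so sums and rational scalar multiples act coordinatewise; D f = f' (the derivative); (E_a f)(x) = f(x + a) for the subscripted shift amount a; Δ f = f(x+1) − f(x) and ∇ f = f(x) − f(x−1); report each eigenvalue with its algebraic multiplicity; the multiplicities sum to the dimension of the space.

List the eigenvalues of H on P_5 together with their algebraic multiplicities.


image of 1: 1
image of x: x + 7/2
image of x^2: x^2 + 7x - 7/4
image of x^3: x^3 + (21/2)x^2 - (21/4)x + 17/8
image of x^4: x^4 + 14x^3 - (21/2)x^2 + (17/2)x - 31/16
image of x^5: x^5 + (35/2)x^4 - (35/2)x^3 + (85/4)x^2 - (155/16)x + 65/32
the matrix is upper triangular; its diagonal is (1, 1, 1, 1, 1, 1)
for a triangular matrix the eigenvalues are the diagonal entries, with algebraic multiplicity their repetition count

λ = 1 (multiplicity 6)


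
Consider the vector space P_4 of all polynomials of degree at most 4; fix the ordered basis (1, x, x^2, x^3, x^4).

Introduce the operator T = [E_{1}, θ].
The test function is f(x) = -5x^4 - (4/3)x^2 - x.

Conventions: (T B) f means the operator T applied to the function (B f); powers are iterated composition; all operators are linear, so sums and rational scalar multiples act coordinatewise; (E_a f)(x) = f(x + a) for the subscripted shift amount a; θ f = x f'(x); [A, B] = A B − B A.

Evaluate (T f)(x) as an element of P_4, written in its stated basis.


θ f = -20x^4 - (8/3)x^2 - x
E_{1} θ f = -20x^4 - 80x^3 - (368/3)x^2 - (259/3)x - 71/3
E_{1} f = -5x^4 - 20x^3 - (94/3)x^2 - (71/3)x - 22/3
θ E_{1} f = -20x^4 - 60x^3 - (188/3)x^2 - (71/3)x
[E_{1}, θ] f = -20x^3 - 60x^2 - (188/3)x - 71/3

g(x) = -20x^3 - 60x^2 - (188/3)x - 71/3


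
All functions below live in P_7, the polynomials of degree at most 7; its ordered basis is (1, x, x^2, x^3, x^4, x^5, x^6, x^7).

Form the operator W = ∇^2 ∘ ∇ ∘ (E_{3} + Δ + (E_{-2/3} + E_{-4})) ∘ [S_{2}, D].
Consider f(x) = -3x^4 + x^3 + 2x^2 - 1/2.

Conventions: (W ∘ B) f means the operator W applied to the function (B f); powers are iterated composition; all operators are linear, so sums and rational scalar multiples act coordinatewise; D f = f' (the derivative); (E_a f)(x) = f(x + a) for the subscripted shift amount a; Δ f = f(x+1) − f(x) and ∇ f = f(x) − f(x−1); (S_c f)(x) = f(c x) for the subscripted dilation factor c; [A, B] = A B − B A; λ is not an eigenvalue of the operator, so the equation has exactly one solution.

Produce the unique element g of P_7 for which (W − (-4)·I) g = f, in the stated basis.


g(x) = -(3/4)x^4 + (1/4)x^3 + (1/2)x^2 - 865/8

write g with unknown coordinates in the stated basis and equate coefficients in (W − (-4)·I) g = f
solving from the highest basis element down gives g = -(3/4)x^4 + (1/4)x^3 + (1/2)x^2 - 865/8
check: W g = 432
so W g − (-4)·g = -3x^4 + x^3 + 2x^2 - 1/2 = f ✓


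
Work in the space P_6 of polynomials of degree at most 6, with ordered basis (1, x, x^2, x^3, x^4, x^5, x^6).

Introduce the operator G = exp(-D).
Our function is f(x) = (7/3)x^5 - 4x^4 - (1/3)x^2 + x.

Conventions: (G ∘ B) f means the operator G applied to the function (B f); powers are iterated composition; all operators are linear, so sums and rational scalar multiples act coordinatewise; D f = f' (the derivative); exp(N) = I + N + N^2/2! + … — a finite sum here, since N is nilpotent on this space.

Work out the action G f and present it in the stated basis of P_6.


order-1 term: -(35/3)x^4 + 16x^3 + (2/3)x - 1
order-2 term: (70/3)x^3 - 24x^2 - 1/3
order-3 term: -(70/3)x^2 + 16x
order-4 term: (35/3)x - 4
order-5 term: -7/3
the series for exp(-D) f terminates at order 5
exp(-D) f = (7/3)x^5 - (47/3)x^4 + (118/3)x^3 - (143/3)x^2 + (88/3)x - 23/3

g(x) = (7/3)x^5 - (47/3)x^4 + (118/3)x^3 - (143/3)x^2 + (88/3)x - 23/3


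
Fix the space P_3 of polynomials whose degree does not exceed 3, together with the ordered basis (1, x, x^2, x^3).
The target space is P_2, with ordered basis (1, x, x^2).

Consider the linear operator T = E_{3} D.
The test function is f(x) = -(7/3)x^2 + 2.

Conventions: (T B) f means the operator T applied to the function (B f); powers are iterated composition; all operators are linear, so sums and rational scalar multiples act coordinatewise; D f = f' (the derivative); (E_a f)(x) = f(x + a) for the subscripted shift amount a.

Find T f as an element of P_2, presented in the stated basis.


D f = -(14/3)x
E_{3} D f = -(14/3)x - 14

the result is g(x) = -(14/3)x - 14


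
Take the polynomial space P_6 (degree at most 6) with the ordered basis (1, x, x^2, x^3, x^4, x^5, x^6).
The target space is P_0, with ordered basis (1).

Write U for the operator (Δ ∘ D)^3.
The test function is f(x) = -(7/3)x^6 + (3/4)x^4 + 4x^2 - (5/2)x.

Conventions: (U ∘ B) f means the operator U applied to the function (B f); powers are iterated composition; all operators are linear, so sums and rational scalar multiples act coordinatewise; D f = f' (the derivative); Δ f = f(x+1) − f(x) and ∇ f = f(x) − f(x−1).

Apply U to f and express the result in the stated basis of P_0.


D f = -14x^5 + 3x^3 + 8x - 5/2
Δ D f = -70x^4 - 140x^3 - 131x^2 - 61x - 3
D (Δ ∘ D) f = -280x^3 - 420x^2 - 262x - 61
Δ D (Δ ∘ D) f = -840x^2 - 1680x - 962
D (Δ ∘ D) (Δ ∘ D) f = -1680x - 1680
Δ D (Δ ∘ D) (Δ ∘ D) f = -1680

g(x) = -1680


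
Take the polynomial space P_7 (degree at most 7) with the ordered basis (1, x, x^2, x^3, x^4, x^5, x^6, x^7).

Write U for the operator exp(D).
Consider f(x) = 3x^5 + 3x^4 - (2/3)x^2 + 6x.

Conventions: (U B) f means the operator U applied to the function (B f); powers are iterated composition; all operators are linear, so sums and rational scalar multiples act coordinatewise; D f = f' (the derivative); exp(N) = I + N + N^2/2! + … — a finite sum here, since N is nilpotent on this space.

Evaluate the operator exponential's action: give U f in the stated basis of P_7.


g(x) = 3x^5 + 18x^4 + 42x^3 + (142/3)x^2 + (95/3)x + 34/3

order-1 term: 15x^4 + 12x^3 - (4/3)x + 6
order-2 term: 30x^3 + 18x^2 - 2/3
order-3 term: 30x^2 + 12x
order-4 term: 15x + 3
order-5 term: 3
the series for exp(D) f terminates at order 5
exp(D) f = 3x^5 + 18x^4 + 42x^3 + (142/3)x^2 + (95/3)x + 34/3


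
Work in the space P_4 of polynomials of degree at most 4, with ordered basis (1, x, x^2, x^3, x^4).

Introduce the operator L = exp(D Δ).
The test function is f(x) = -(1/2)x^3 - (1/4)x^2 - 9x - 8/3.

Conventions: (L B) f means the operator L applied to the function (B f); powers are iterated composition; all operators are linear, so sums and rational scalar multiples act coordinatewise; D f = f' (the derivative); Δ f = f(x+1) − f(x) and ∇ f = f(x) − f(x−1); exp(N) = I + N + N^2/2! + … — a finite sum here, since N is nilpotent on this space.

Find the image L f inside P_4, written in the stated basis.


the result is g(x) = -(1/2)x^3 - (1/4)x^2 - 12x - 14/3

order-1 term: -3x - 2
the series for exp(D Δ) f terminates at order 1
exp(D Δ) f = -(1/2)x^3 - (1/4)x^2 - 12x - 14/3


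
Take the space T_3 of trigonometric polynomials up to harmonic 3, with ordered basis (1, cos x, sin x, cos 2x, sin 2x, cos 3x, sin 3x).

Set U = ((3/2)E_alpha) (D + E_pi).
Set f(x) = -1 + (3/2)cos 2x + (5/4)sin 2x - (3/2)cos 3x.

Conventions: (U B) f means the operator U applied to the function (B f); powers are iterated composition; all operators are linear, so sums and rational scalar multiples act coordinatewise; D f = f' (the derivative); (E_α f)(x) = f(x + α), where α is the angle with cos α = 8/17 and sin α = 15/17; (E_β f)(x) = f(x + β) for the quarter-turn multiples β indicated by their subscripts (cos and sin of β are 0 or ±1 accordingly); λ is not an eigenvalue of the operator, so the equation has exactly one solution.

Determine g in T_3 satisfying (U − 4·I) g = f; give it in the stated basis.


g(x) = 2/5 - (12090/62269)cos 2x - (22651/124538)sin 2x + (60555/450698)cos 3x + (127521/450698)sin 3x

write g with unknown coordinates in the stated basis and equate coefficients in (U − 4·I) g = f
solving from the highest basis element down gives g = 2/5 - (12090/62269)cos 2x - (22651/124538)sin 2x + (60555/450698)cos 3x + (127521/450698)sin 3x
check: U g = 3/5 + (90087/124538)cos 2x + (130137/249076)sin 2x - (433827/450698)cos 3x + (255042/225349)sin 3x
so U g − 4·g = -1 + (3/2)cos 2x + (5/4)sin 2x - (3/2)cos 3x = f ✓


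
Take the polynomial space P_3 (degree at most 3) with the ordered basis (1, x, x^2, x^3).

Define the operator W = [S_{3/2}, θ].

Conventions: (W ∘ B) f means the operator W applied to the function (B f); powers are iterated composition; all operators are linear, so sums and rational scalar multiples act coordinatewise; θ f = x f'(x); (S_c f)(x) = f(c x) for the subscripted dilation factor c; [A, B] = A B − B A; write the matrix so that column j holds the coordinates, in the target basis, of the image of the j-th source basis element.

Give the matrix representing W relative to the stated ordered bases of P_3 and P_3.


the matrix is [[0, 0, 0, 0]; [0, 0, 0, 0]; [0, 0, 0, 0]; [0, 0, 0, 0]] (rows listed top to bottom)

image of 1: 0
image of x: 0
image of x^2: 0
image of x^3: 0
each image's coordinates form column j of the matrix


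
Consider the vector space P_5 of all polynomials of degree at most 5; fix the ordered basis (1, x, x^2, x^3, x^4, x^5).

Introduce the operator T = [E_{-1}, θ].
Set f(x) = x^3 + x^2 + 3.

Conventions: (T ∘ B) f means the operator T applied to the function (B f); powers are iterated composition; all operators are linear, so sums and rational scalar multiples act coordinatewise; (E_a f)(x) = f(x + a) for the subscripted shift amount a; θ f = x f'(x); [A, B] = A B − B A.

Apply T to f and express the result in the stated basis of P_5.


g(x) = -3x^2 + 4x - 1

θ f = 3x^3 + 2x^2
E_{-1} θ f = 3x^3 - 7x^2 + 5x - 1
E_{-1} f = x^3 - 2x^2 + x + 3
θ E_{-1} f = 3x^3 - 4x^2 + x
[E_{-1}, θ] f = -3x^2 + 4x - 1


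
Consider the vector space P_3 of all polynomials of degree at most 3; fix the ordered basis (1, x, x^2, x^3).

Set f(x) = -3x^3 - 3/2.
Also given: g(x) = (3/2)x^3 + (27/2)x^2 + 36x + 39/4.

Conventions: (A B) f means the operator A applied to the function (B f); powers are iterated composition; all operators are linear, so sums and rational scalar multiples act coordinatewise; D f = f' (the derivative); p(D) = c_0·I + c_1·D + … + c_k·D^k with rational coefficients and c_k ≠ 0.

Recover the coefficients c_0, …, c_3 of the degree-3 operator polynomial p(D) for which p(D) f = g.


p(D) = -(1/2)·I − (3/2)·D − 2·D^2 − (1/2)·D^3, i.e. c_0 = -1/2, c_1 = -3/2, c_2 = -2, c_3 = -1/2

D^0 f = -3x^3 - 3/2
D^1 f = -9x^2
D^2 f = -18x
D^3 f = -18
matching coefficients of g against c_0 f + c_1 Df + … from the top degree down determines the c_i
solution: c_0 = -1/2, c_1 = -3/2, c_2 = -2, c_3 = -1/2


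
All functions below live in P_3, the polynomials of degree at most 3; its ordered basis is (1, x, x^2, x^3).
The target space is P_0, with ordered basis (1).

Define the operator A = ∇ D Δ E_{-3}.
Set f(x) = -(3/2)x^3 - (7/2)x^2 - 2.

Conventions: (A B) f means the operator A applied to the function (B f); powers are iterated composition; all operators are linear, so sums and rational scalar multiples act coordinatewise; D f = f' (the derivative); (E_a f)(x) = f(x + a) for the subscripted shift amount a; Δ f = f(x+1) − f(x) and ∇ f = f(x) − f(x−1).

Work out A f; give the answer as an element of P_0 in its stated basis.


g(x) = -9

E_{-3} f = -(3/2)x^3 + 10x^2 - (39/2)x + 7
Δ E_{-3} f = -(9/2)x^2 + (31/2)x - 11
D (Δ E_{-3}) f = -9x + 31/2
∇ D (Δ E_{-3}) f = -9


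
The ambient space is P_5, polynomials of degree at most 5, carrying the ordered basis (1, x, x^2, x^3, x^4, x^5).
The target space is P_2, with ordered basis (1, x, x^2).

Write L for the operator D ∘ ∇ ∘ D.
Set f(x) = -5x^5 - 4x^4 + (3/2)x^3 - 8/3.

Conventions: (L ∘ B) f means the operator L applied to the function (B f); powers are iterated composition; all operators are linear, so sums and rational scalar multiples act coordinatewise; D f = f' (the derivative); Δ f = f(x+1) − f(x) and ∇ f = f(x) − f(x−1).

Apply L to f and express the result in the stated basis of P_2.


D f = -25x^4 - 16x^3 + (9/2)x^2
∇ D f = -100x^3 + 102x^2 - 43x + 9/2
D ∇ D f = -300x^2 + 204x - 43

g(x) = -300x^2 + 204x - 43


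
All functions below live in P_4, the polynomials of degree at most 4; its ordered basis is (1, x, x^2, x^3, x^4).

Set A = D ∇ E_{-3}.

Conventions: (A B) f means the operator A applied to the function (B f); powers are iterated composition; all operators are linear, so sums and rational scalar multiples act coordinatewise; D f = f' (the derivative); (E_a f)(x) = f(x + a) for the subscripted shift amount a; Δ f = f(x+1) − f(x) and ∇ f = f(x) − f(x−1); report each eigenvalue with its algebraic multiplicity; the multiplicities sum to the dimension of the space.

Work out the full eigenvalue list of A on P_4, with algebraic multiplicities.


image of 1: 0
image of x: 0
image of x^2: 2
image of x^3: 6x - 21
image of x^4: 12x^2 - 84x + 148
the matrix is upper triangular; its diagonal is (0, 0, 0, 0, 0)
for a triangular matrix the eigenvalues are the diagonal entries, with algebraic multiplicity their repetition count

λ = 0 (multiplicity 5)


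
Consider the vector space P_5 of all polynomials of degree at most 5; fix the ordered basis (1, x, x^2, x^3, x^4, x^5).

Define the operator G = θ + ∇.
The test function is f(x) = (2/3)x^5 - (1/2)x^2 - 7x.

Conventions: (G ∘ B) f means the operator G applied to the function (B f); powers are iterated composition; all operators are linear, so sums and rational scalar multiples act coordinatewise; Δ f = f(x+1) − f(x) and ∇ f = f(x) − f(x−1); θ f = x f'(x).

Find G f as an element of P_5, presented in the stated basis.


the image equals g(x) = (10/3)x^5 + (10/3)x^4 - (20/3)x^3 + (17/3)x^2 - (34/3)x - 35/6

θ f = (10/3)x^5 - x^2 - 7x
∇ f = (10/3)x^4 - (20/3)x^3 + (20/3)x^2 - (13/3)x - 35/6
(θ + ∇) f = (10/3)x^5 + (10/3)x^4 - (20/3)x^3 + (17/3)x^2 - (34/3)x - 35/6


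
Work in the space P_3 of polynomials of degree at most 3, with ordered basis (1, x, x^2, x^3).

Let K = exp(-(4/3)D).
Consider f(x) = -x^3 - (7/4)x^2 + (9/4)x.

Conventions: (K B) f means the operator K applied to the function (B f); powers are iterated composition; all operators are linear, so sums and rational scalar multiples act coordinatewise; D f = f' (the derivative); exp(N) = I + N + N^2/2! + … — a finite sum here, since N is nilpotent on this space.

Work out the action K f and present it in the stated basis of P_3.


g(x) = -x^3 + (9/4)x^2 + (19/12)x - 101/27

order-1 term: 4x^2 + (14/3)x - 3
order-2 term: -(16/3)x - 28/9
order-3 term: 64/27
the series for exp(-(4/3)D) f terminates at order 3
exp(-(4/3)D) f = -x^3 + (9/4)x^2 + (19/12)x - 101/27


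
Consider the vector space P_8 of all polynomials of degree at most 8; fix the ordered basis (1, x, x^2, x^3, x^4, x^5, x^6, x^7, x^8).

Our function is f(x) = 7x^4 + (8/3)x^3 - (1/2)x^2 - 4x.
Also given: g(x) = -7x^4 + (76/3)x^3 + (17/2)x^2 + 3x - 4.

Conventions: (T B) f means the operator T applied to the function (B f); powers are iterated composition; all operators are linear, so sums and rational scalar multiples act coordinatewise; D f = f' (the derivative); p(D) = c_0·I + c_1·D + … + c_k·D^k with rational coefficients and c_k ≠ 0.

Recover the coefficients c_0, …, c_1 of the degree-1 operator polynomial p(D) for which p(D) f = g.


c_0 = -1, c_1 = 1

D^0 f = 7x^4 + (8/3)x^3 - (1/2)x^2 - 4x
D^1 f = 28x^3 + 8x^2 - x - 4
matching coefficients of g against c_0 f + c_1 Df + … from the top degree down determines the c_i
solution: c_0 = -1, c_1 = 1


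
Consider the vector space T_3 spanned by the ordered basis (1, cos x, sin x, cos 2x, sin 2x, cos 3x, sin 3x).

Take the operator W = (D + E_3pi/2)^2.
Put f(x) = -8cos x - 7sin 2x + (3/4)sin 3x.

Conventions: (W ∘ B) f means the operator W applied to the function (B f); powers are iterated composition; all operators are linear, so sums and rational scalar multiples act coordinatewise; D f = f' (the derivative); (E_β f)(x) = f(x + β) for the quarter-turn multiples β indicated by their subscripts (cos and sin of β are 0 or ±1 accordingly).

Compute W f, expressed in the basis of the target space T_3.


g(x) = 28cos 2x + 21sin 2x - 12sin 3x

D f = 8sin x - 14cos 2x + (9/4)cos 3x
E_3pi/2 f = -8sin x + 7sin 2x + (3/4)cos 3x
(D + E_3pi/2) f = -14cos 2x + 7sin 2x + 3cos 3x
D (D + E_3pi/2) f = 14cos 2x + 28sin 2x - 9sin 3x
E_3pi/2 (D + E_3pi/2) f = 14cos 2x - 7sin 2x - 3sin 3x
(D + E_3pi/2) (D + E_3pi/2) f = 28cos 2x + 21sin 2x - 12sin 3x


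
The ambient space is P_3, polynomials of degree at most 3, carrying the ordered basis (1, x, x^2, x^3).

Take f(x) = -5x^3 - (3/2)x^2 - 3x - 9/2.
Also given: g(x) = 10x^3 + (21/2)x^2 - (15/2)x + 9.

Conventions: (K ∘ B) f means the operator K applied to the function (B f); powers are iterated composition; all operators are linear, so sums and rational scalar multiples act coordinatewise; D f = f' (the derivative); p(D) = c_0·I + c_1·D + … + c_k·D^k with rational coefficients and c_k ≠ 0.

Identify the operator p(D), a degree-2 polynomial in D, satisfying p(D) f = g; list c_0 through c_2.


D^0 f = -5x^3 - (3/2)x^2 - 3x - 9/2
D^1 f = -15x^2 - 3x - 3
D^2 f = -30x - 3
matching coefficients of g against c_0 f + c_1 Df + … from the top degree down determines the c_i
solution: c_0 = -2, c_1 = -1/2, c_2 = 1/2

c_0 = -2, c_1 = -1/2, c_2 = 1/2


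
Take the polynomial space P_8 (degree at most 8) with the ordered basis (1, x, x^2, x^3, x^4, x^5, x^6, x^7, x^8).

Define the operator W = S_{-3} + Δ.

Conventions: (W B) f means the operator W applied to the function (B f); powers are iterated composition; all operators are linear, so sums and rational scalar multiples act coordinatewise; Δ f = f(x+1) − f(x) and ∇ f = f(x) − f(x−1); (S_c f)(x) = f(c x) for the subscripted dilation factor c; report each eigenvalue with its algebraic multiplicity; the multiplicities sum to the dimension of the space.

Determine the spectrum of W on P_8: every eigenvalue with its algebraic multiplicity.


λ = -2187 (multiplicity 1), λ = -243 (multiplicity 1), λ = -27 (multiplicity 1), λ = -3 (multiplicity 1), λ = 1 (multiplicity 1), λ = 9 (multiplicity 1), λ = 81 (multiplicity 1), λ = 729 (multiplicity 1), λ = 6561 (multiplicity 1)

image of 1: 1
image of x: -3x + 1
image of x^2: 9x^2 + 2x + 1
image of x^3: -27x^3 + 3x^2 + 3x + 1
image of x^4: 81x^4 + 4x^3 + 6x^2 + 4x + 1
image of x^5: -243x^5 + 5x^4 + 10x^3 + 10x^2 + 5x + 1
image of x^6: 729x^6 + 6x^5 + 15x^4 + 20x^3 + 15x^2 + 6x + 1
image of x^7: -2187x^7 + 7x^6 + 21x^5 + 35x^4 + 35x^3 + 21x^2 + 7x + 1
image of x^8: 6561x^8 + 8x^7 + 28x^6 + 56x^5 + 70x^4 + 56x^3 + 28x^2 + 8x + 1
the matrix is upper triangular; its diagonal is (1, -3, 9, -27, 81, -243, 729, -2187, 6561)
for a triangular matrix the eigenvalues are the diagonal entries, with algebraic multiplicity their repetition count


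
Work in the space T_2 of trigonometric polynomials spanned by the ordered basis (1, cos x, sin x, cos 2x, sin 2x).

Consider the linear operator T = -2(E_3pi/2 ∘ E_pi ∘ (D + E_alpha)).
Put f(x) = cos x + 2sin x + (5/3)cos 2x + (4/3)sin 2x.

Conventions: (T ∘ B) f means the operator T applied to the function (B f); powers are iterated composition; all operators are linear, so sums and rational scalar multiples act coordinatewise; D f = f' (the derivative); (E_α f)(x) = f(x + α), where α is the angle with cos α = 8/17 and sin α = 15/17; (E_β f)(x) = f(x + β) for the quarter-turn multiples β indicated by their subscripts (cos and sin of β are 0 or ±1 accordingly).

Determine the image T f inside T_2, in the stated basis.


the result is g(x) = (32/17)cos x + (144/17)sin x + (4934/867)cos 2x - (3156/289)sin 2x

D f = 2cos x - sin x + (8/3)cos 2x - (10/3)sin 2x
E_alpha f = (38/17)cos x + (1/17)sin x + (155/867)cos 2x - (1844/867)sin 2x
(D + E_alpha) f = (72/17)cos x - (16/17)sin x + (2467/867)cos 2x - (1578/289)sin 2x
E_pi (D + E_alpha) f = -(72/17)cos x + (16/17)sin x + (2467/867)cos 2x - (1578/289)sin 2x
E_3pi/2 E_pi (D + E_alpha) f = -(16/17)cos x - (72/17)sin x - (2467/867)cos 2x + (1578/289)sin 2x
(-2(E_3pi/2 ∘ E_pi ∘ (D + E_alpha))) f = (32/17)cos x + (144/17)sin x + (4934/867)cos 2x - (3156/289)sin 2x


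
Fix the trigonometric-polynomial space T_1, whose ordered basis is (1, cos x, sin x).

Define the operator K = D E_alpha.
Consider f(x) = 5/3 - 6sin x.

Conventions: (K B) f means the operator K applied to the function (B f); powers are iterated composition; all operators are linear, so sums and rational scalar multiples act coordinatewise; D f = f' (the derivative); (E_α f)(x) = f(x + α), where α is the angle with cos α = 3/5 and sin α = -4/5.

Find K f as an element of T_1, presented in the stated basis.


E_alpha f = 5/3 + (24/5)cos x - (18/5)sin x
D E_alpha f = -(18/5)cos x - (24/5)sin x

g(x) = -(18/5)cos x - (24/5)sin x


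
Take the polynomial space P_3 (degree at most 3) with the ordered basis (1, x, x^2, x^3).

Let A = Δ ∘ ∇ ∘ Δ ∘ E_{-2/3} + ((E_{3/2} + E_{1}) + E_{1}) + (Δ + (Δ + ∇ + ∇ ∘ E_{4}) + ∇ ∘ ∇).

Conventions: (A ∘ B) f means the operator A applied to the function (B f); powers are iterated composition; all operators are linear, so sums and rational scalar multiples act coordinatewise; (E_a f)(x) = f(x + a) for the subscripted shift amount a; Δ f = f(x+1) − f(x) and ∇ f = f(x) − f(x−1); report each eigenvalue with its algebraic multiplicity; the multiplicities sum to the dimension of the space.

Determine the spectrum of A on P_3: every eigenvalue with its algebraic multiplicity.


image of 1: 3
image of x: 3x + 15/2
image of x^2: 3x^2 + 15x + 57/4
image of x^3: 3x^3 + (45/2)x^2 + (171/4)x + 363/8
the matrix is upper triangular; its diagonal is (3, 3, 3, 3)
for a triangular matrix the eigenvalues are the diagonal entries, with algebraic multiplicity their repetition count

λ = 3 (multiplicity 4)


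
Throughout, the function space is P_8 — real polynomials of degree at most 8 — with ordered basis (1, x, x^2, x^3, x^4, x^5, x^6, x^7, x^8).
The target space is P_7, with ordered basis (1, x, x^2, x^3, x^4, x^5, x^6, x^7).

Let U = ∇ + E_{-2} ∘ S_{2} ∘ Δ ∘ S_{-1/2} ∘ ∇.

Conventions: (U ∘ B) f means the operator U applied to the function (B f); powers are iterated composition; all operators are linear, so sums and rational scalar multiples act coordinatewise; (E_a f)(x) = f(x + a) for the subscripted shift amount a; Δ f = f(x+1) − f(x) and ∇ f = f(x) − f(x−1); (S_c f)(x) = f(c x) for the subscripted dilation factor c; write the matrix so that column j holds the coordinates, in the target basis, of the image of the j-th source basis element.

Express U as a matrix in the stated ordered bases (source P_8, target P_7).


image of 1: 0
image of x: 1
image of x^2: 2x - 2
image of x^3: 3x^2 - 11/4
image of x^4: 4x^3 - 12x^2 + 19x - 11
image of x^5: 5x^4 - (55/2)x^2 + 45x - 359/16
image of x^6: 6x^5 - 30x^4 + 95x^3 - 165x^2 + (1173/8)x - 421/8
image of x^7: 7x^6 - (385/4)x^4 + 315x^3 - (7539/16)x^2 + (2835/8)x - 6971/64
image of x^8: 8x^7 - 56x^6 + 266x^5 - 770x^4 + (2737/2)x^3 - (2947/2)x^2 + (7099/8)x - 1843/8
each image's coordinates form column j of the matrix

the matrix is [[0, 1, -2, -11/4, -11, -359/16, -421/8, -6971/64, -1843/8]; [0, 0, 2, 0, 19, 45, 1173/8, 2835/8, 7099/8]; [0, 0, 0, 3, -12, -55/2, -165, -7539/16, -2947/2]; [0, 0, 0, 0, 4, 0, 95, 315, 2737/2]; [0, 0, 0, 0, 0, 5, -30, -385/4, -770]; [0, 0, 0, 0, 0, 0, 6, 0, 266]; [0, 0, 0, 0, 0, 0, 0, 7, -56]; [0, 0, 0, 0, 0, 0, 0, 0, 8]] (rows listed top to bottom)


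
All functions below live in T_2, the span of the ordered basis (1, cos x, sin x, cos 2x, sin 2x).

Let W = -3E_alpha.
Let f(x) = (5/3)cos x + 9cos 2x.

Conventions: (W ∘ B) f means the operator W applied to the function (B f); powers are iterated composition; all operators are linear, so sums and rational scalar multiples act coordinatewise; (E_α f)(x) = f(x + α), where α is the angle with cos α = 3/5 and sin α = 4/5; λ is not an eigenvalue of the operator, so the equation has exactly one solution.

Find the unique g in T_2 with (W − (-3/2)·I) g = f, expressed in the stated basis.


g(x) = -(10/117)cos x - (80/117)sin x + (26/17)cos 2x - (32/17)sin 2x

write g with unknown coordinates in the stated basis and equate coefficients in (W − (-3/2)·I) g = f
solving from the highest basis element down gives g = -(10/117)cos x - (80/117)sin x + (26/17)cos 2x - (32/17)sin 2x
check: W g = (70/39)cos x + (40/39)sin x + (114/17)cos 2x + (48/17)sin 2x
so W g − (-3/2)·g = (5/3)cos x + 9cos 2x = f ✓


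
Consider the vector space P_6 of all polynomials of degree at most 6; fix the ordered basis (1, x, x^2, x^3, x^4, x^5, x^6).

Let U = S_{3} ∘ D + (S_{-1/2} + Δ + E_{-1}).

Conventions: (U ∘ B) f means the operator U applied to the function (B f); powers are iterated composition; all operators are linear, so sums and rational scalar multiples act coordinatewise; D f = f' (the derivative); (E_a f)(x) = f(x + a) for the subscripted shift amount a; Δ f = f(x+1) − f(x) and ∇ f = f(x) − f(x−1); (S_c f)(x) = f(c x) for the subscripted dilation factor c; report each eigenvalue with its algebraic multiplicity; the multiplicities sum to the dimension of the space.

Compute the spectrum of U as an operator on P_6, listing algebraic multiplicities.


image of 1: 2
image of x: (1/2)x + 1
image of x^2: (5/4)x^2 + 6x + 2
image of x^3: (7/8)x^3 + 27x^2 + 6x
image of x^4: (17/16)x^4 + 108x^3 + 12x^2 + 2
image of x^5: (31/32)x^5 + 405x^4 + 20x^3 + 10x
image of x^6: (65/64)x^6 + 1458x^5 + 30x^4 + 30x^2 + 2
the matrix is upper triangular; its diagonal is (2, 1/2, 5/4, 7/8, 17/16, 31/32, 65/64)
for a triangular matrix the eigenvalues are the diagonal entries, with algebraic multiplicity their repetition count

λ = 1/2 (multiplicity 1), λ = 7/8 (multiplicity 1), λ = 31/32 (multiplicity 1), λ = 65/64 (multiplicity 1), λ = 17/16 (multiplicity 1), λ = 5/4 (multiplicity 1), λ = 2 (multiplicity 1)


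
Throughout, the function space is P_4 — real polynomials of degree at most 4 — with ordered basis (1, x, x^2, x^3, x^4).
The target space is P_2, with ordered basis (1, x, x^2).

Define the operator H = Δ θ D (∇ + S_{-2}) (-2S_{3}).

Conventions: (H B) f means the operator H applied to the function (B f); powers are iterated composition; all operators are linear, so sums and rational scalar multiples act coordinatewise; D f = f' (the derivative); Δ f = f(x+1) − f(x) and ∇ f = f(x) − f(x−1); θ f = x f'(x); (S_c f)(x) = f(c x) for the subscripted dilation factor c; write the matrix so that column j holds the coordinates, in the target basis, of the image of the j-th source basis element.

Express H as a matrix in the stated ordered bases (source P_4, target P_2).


the matrix is [[0, 0, -144, 2268, -33048]; [0, 0, 0, 5184, -101088]; [0, 0, 0, 0, -93312]] (rows listed top to bottom)

image of 1: 0
image of x: 0
image of x^2: -144
image of x^3: 5184x + 2268
image of x^4: -93312x^2 - 101088x - 33048
each image's coordinates form column j of the matrix


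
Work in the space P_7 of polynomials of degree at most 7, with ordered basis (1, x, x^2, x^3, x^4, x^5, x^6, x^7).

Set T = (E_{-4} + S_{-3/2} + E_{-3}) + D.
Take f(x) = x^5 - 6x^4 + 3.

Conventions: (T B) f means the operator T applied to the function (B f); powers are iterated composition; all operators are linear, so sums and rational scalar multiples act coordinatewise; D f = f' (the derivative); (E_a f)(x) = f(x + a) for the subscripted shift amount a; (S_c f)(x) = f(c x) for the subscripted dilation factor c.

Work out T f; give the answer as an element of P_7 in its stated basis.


g(x) = -(179/32)x^5 - (579/8)x^4 + 394x^3 - 1810x^2 + 3869x - 3280

E_{-4} f = x^5 - 26x^4 + 256x^3 - 1216x^2 + 2816x - 2557
S_{-3/2} f = -(243/32)x^5 - (243/8)x^4 + 3
E_{-3} f = x^5 - 21x^4 + 162x^3 - 594x^2 + 1053x - 726
(E_{-4} + S_{-3/2} + E_{-3}) f = -(179/32)x^5 - (619/8)x^4 + 418x^3 - 1810x^2 + 3869x - 3280
D f = 5x^4 - 24x^3
((E_{-4} + S_{-3/2} + E_{-3}) + D) f = -(179/32)x^5 - (579/8)x^4 + 394x^3 - 1810x^2 + 3869x - 3280


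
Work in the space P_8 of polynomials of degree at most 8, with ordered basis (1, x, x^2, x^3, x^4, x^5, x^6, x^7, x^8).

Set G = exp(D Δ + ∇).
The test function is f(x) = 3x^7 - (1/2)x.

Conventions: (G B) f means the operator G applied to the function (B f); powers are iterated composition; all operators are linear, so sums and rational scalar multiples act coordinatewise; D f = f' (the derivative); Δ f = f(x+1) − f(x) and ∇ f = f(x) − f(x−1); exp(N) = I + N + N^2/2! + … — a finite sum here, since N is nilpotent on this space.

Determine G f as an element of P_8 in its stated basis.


order-1 term: 21x^6 + 63x^5 + 420x^4 + 315x^3 + 378x^2 + 105x + 47/2
order-2 term: 63x^5 + 315x^4 + 1995x^3 + 3465x^2 + 5061x + 1743
order-3 term: 105x^4 + 630x^3 + 3465x^2 + 6300x + 5943
order-4 term: 105x^3 + 630x^2 + 2625x + 3150
order-5 term: 63x^2 + 315x + 735
order-6 term: 21x + 63
order-7 term: 3
the series for exp(D Δ + ∇) f terminates at order 7
exp(D Δ + ∇) f = 3x^7 + 21x^6 + 126x^5 + 840x^4 + 3045x^3 + 8001x^2 + (28853/2)x + 23321/2

the image equals g(x) = 3x^7 + 21x^6 + 126x^5 + 840x^4 + 3045x^3 + 8001x^2 + (28853/2)x + 23321/2


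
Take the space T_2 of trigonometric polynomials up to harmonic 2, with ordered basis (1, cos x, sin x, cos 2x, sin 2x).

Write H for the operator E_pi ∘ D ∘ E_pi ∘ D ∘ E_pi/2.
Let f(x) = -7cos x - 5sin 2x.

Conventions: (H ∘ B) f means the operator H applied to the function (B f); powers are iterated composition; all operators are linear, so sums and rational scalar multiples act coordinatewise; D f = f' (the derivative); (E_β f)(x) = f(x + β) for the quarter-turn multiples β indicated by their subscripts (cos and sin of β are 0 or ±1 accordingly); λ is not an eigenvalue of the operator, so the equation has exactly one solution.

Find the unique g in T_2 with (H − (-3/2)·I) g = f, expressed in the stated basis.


write g with unknown coordinates in the stated basis and equate coefficients in (H − (-3/2)·I) g = f
solving from the highest basis element down gives g = -(42/13)cos x + (28/13)sin x - (10/11)sin 2x
check: H g = -(28/13)cos x - (42/13)sin x - (40/11)sin 2x
so H g − (-3/2)·g = -7cos x - 5sin 2x = f ✓

the result is g(x) = -(42/13)cos x + (28/13)sin x - (10/11)sin 2x


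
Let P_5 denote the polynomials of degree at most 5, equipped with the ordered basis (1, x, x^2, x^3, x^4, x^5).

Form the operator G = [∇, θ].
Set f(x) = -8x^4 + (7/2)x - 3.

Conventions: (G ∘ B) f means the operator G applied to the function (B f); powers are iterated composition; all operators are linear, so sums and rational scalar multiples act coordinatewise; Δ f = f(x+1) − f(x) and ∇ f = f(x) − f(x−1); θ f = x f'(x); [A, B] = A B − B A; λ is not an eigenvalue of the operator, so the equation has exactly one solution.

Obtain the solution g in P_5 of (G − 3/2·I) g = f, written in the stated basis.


write g with unknown coordinates in the stated basis and equate coefficients in (G − 3/2·I) g = f
solving from the highest basis element down gives g = (16/3)x^4 + (128/9)x^3 - (128/9)x^2 - (959/27)x + 932/81
check: G g = (64/3)x^3 - (64/3)x^2 - (448/9)x + 385/27
so G g − 3/2·g = -8x^4 + (7/2)x - 3 = f ✓

the image equals g(x) = (16/3)x^4 + (128/9)x^3 - (128/9)x^2 - (959/27)x + 932/81


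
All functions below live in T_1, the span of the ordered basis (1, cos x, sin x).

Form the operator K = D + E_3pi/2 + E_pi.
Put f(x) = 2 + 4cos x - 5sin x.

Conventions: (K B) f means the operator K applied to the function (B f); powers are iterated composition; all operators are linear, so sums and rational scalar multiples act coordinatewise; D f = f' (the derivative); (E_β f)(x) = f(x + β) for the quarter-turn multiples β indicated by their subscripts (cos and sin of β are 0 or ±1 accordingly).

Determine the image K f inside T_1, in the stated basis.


D f = -5cos x - 4sin x
E_3pi/2 f = 2 + 5cos x + 4sin x
E_pi f = 2 - 4cos x + 5sin x
(D + E_3pi/2 + E_pi) f = 4 - 4cos x + 5sin x

the result is g(x) = 4 - 4cos x + 5sin x


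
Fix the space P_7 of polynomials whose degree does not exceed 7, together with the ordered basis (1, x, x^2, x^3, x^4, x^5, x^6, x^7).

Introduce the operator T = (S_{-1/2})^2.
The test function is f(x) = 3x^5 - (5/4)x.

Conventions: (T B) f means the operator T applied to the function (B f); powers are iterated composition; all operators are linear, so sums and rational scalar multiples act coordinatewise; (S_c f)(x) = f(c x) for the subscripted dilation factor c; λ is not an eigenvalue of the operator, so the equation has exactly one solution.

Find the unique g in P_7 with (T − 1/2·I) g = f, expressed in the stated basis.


write g with unknown coordinates in the stated basis and equate coefficients in (T − 1/2·I) g = f
solving from the highest basis element down gives g = -(3072/511)x^5 + 5x
check: T g = -(3/511)x^5 + (5/4)x
so T g − 1/2·g = 3x^5 - (5/4)x = f ✓

the result is g(x) = -(3072/511)x^5 + 5x


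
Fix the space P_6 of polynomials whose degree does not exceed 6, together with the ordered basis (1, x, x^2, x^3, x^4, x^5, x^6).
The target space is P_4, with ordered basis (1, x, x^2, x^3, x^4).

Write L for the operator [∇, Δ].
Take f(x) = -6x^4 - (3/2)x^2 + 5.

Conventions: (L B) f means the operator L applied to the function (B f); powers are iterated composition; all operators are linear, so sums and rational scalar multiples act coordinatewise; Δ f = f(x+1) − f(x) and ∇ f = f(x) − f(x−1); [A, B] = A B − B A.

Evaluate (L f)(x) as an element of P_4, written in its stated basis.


Δ f = -24x^3 - 36x^2 - 27x - 15/2
∇ Δ f = -72x^2 - 15
∇ f = -24x^3 + 36x^2 - 27x + 15/2
Δ ∇ f = -72x^2 - 15
[∇, Δ] f = 0

the result is g(x) = 0


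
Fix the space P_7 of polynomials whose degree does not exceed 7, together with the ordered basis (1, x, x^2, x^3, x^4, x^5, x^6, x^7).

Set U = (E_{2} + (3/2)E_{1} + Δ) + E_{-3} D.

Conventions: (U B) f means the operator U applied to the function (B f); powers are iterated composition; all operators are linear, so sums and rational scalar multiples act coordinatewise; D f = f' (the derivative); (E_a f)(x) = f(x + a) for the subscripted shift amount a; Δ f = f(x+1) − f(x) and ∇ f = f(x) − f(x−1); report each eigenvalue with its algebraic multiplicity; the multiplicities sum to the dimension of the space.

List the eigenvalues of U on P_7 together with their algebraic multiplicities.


image of 1: 5/2
image of x: (5/2)x + 11/2
image of x^2: (5/2)x^2 + 11x + 1/2
image of x^3: (5/2)x^3 + (33/2)x^2 + (3/2)x + 75/2
image of x^4: (5/2)x^4 + 22x^3 + 3x^2 + 150x - 179/2
image of x^5: (5/2)x^5 + (55/2)x^4 + 5x^3 + 375x^2 - (895/2)x + 879/2
image of x^6: (5/2)x^6 + 33x^5 + (15/2)x^4 + 750x^3 - (2685/2)x^2 + 2637x - 2783/2
image of x^7: (5/2)x^7 + (77/2)x^6 + (21/2)x^5 + (2625/2)x^4 - (6265/2)x^3 + (18459/2)x^2 - (19481/2)x + 10467/2
the matrix is upper triangular; its diagonal is (5/2, 5/2, 5/2, 5/2, 5/2, 5/2, 5/2, 5/2)
for a triangular matrix the eigenvalues are the diagonal entries, with algebraic multiplicity their repetition count

λ = 5/2 (multiplicity 8)


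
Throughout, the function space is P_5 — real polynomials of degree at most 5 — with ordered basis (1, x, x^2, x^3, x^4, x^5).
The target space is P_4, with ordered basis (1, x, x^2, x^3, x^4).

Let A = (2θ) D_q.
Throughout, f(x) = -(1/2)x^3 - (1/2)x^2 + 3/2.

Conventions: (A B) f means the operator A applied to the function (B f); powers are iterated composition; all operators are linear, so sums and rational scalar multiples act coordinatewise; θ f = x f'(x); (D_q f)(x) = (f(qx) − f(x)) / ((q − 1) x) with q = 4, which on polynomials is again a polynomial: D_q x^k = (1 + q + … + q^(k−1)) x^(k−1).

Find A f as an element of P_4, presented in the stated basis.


g(x) = -42x^2 - 5x

D_q f = -(21/2)x^2 - (5/2)x
θ D_q f = -21x^2 - (5/2)x
(2θ) D_q f = -42x^2 - 5x


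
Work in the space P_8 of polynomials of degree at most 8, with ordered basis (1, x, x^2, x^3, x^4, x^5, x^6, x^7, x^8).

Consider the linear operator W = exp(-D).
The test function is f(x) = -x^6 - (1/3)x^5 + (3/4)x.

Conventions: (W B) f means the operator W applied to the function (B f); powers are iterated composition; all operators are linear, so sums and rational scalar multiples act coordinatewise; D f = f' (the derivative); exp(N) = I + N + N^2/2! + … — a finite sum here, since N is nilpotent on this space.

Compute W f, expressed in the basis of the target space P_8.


the result is g(x) = -x^6 + (17/3)x^5 - (40/3)x^4 + (50/3)x^3 - (35/3)x^2 + (61/12)x - 17/12

order-1 term: 6x^5 + (5/3)x^4 - 3/4
order-2 term: -15x^4 - (10/3)x^3
order-3 term: 20x^3 + (10/3)x^2
order-4 term: -15x^2 - (5/3)x
order-5 term: 6x + 1/3
order-6 term: -1
the series for exp(-D) f terminates at order 6
exp(-D) f = -x^6 + (17/3)x^5 - (40/3)x^4 + (50/3)x^3 - (35/3)x^2 + (61/12)x - 17/12


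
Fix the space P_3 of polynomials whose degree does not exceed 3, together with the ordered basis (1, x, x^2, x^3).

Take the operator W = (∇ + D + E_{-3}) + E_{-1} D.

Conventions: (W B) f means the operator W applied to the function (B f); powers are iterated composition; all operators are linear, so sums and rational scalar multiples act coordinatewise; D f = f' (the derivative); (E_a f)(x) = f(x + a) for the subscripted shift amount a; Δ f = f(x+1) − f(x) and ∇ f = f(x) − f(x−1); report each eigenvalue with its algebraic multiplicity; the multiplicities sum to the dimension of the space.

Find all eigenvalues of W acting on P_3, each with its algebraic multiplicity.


λ = 1 (multiplicity 4)

image of 1: 1
image of x: x
image of x^2: x^2 + 6
image of x^3: x^3 + 18x - 23
the matrix is upper triangular; its diagonal is (1, 1, 1, 1)
for a triangular matrix the eigenvalues are the diagonal entries, with algebraic multiplicity their repetition count
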